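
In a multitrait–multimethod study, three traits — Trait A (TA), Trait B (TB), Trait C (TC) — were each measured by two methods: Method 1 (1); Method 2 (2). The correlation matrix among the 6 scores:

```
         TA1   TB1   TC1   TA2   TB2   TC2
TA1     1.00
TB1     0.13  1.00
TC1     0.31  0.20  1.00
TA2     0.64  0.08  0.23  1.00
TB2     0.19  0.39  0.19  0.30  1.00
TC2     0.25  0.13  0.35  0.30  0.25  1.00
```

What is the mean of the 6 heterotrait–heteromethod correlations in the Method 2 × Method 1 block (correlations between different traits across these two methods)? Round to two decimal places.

HTHM values (method 2 × method 1): 0.08, 0.23, 0.19, 0.19, 0.25, 0.13; mean = 1.07/6 = 0.18.

0.18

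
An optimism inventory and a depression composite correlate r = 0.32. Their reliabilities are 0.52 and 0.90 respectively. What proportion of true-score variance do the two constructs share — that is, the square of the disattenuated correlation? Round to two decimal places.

0.22

Disattenuated r = 0.32 / √(0.52 × 0.90) = 0.32 / 0.6841 = 0.4678.
Shared true-score variance = 0.4678² = 0.2188 ≈ 0.22.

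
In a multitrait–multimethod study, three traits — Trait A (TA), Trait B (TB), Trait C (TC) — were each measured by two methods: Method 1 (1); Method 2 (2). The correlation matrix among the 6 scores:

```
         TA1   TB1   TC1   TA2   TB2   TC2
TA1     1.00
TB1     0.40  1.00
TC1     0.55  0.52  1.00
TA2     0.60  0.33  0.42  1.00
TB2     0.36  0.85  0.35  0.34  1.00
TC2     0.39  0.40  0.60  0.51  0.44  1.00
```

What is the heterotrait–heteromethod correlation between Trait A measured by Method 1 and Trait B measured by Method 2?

0.36

Different traits and methods: r(TA1, TB2) = 0.36.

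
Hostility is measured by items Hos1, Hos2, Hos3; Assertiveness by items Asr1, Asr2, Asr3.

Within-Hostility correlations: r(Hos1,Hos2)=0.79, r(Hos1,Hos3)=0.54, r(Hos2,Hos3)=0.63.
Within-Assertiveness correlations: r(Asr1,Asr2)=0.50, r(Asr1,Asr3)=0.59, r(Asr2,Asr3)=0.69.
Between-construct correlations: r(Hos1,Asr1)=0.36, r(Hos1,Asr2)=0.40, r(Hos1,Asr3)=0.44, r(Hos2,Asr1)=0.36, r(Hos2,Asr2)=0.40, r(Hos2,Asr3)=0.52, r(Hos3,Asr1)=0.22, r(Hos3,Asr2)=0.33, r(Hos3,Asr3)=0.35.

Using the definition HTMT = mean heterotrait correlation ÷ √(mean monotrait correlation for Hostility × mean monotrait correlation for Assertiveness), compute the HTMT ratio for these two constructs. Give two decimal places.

Mean between = 3.38/9 = 0.3756.
Mean within-Hos = 1.96/3 = 0.6533; mean within-Asr = 1.78/3 = 0.5933.
Geometric mean = √(0.6533 × 0.5933) = 0.6226.
HTMT = 0.3756 / 0.6226 = 0.60.

0.60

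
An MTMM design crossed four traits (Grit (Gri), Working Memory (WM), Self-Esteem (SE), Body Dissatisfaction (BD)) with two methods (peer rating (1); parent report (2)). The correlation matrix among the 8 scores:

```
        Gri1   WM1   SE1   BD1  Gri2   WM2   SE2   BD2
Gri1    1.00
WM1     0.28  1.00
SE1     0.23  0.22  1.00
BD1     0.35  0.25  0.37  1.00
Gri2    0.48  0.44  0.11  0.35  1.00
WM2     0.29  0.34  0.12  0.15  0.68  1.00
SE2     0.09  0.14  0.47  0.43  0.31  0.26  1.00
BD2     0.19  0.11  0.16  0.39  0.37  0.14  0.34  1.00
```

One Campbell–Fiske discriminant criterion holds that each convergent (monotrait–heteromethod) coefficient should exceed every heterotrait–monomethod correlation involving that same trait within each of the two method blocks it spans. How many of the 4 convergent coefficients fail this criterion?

2

Each convergent coefficient versus the relevant comparison correlations:
Gri (methods 1·2): 0.48 vs {0.28, 0.68, 0.23, 0.31, 0.35, 0.37} → fail.
WM (methods 1·2): 0.34 vs {0.28, 0.68, 0.22, 0.26, 0.25, 0.14} → fail.
SE (methods 1·2): 0.47 vs {0.23, 0.31, 0.22, 0.26, 0.37, 0.34} → pass.
BD (methods 1·2): 0.39 vs {0.35, 0.37, 0.25, 0.14, 0.37, 0.34} → pass.
2 of 4 fail.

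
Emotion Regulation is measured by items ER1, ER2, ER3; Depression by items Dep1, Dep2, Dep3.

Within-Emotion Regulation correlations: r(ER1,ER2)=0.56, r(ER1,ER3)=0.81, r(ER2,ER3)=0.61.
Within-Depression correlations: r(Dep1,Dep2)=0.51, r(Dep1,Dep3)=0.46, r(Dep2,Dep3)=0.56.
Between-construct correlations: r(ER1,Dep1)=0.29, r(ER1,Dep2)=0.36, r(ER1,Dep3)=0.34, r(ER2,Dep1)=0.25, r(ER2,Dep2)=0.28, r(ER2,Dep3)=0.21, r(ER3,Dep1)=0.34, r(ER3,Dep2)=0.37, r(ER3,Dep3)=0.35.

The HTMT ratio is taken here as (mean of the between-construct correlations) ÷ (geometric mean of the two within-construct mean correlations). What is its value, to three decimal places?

0.534

Mean heterotrait r = 2.79/9 = 0.3100.
Mean within-ER = 1.98/3 = 0.6600; mean within-Dep = 1.53/3 = 0.5100.
Geometric mean = √(0.6600 × 0.5100) = 0.5802.
HTMT = 0.3100 / 0.5802 = 0.534.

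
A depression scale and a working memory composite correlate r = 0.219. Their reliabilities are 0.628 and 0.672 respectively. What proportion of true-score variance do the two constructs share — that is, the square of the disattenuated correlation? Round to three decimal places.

0.114

Disattenuated r = 0.219 / √(0.628 × 0.672) = 0.219 / 0.6496 = 0.3371.
Shared true-score variance = 0.3371² = 0.1136 ≈ 0.114.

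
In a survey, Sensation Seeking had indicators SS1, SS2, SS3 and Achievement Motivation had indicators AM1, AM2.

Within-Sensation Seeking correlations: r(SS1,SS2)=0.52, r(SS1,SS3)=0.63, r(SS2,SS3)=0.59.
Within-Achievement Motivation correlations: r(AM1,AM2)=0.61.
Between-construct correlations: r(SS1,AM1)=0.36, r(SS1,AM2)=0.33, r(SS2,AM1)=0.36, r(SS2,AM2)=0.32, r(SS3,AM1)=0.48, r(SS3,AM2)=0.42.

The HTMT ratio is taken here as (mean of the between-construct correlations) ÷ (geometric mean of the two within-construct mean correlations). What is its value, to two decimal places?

Mean between = 2.27/6 = 0.3783.
Mean within-SS = 1.74/3 = 0.5800; mean within-AM = 0.61/1 = 0.6100.
Geometric mean = √(0.5800 × 0.6100) = 0.5948.
HTMT = 0.3783 / 0.5948 = 0.64.

0.64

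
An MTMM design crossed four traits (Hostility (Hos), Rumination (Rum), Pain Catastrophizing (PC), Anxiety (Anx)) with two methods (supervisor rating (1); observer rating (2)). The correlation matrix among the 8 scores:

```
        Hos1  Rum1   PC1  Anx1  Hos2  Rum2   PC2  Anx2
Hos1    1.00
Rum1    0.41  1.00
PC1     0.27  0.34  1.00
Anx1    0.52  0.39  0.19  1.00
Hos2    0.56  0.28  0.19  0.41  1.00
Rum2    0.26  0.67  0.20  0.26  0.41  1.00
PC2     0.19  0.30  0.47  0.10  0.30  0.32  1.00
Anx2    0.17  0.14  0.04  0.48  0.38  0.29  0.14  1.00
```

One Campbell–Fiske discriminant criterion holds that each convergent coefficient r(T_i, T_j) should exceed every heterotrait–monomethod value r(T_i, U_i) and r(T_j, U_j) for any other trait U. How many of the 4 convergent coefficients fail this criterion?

Checking each validity diagonal entry against its comparison values:
Hos (methods 1·2): 0.56 vs {0.41, 0.41, 0.27, 0.30, 0.52, 0.38} → pass.
Rum (methods 1·2): 0.67 vs {0.41, 0.41, 0.34, 0.32, 0.39, 0.29} → pass.
PC (methods 1·2): 0.47 vs {0.27, 0.30, 0.34, 0.32, 0.19, 0.14} → pass.
Anx (methods 1·2): 0.48 vs {0.52, 0.38, 0.39, 0.29, 0.19, 0.14} → fail.
1 of 4 fail.

1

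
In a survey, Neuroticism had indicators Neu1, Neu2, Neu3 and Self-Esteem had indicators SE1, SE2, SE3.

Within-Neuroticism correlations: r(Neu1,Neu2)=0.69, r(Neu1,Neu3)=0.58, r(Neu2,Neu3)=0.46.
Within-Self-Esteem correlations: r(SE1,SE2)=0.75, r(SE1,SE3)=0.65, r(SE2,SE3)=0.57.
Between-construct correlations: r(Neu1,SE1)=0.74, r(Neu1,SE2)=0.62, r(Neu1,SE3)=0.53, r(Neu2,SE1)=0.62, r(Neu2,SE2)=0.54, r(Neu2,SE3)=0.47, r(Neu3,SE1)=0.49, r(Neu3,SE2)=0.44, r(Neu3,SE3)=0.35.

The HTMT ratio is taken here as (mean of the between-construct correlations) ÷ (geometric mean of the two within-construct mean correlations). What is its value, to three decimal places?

Between-construct mean = 4.80/9 = 0.5333.
Mean within-Neu = 1.73/3 = 0.5767; mean within-SE = 1.97/3 = 0.6567.
Geometric mean = √(0.5767 × 0.6567) = 0.6154.
HTMT = 0.5333 / 0.6154 = 0.867.

0.867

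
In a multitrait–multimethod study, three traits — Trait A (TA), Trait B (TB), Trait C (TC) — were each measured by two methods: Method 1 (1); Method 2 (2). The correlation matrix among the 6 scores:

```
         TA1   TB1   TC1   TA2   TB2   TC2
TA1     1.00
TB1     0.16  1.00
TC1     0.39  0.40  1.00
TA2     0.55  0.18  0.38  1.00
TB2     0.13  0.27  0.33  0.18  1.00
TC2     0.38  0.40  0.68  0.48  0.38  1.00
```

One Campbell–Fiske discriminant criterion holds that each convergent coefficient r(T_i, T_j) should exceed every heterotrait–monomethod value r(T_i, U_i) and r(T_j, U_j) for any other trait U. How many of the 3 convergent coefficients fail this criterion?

Convergent coefficients and their comparison sets:
TA (methods 1·2): 0.55 vs {0.16, 0.18, 0.39, 0.48} → pass.
TB (methods 1·2): 0.27 vs {0.16, 0.18, 0.40, 0.38} → fail.
TC (methods 1·2): 0.68 vs {0.39, 0.48, 0.40, 0.38} → pass.
1 of 3 fail.

1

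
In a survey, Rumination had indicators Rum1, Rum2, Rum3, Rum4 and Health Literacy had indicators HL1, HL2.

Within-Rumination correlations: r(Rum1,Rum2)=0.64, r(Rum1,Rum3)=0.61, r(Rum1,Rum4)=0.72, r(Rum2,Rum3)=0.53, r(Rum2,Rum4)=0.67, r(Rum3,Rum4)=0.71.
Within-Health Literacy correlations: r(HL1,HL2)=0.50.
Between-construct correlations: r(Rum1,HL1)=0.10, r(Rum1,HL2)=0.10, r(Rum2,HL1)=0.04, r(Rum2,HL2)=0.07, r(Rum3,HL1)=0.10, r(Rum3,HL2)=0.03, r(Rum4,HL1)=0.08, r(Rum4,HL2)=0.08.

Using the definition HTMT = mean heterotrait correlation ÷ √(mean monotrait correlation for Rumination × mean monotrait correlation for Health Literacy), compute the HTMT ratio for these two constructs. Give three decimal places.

0.132

Mean heterotrait r = 0.60/8 = 0.0750.
Mean within-Rum = 3.88/6 = 0.6467; mean within-HL = 0.50/1 = 0.5000.
Geometric mean = √(0.6467 × 0.5000) = 0.5686.
HTMT = 0.0750 / 0.5686 = 0.132.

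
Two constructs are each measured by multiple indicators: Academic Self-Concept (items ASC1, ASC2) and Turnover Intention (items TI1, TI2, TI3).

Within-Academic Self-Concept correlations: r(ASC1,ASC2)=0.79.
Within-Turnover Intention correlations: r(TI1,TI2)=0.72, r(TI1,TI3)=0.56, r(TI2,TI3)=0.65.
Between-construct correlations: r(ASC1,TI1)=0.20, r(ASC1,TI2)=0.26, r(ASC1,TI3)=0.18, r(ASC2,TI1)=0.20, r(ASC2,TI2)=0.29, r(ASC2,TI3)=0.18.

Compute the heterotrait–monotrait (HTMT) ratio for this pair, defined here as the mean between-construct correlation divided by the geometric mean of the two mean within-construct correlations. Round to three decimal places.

0.306

Between-construct mean = 1.31/6 = 0.2183.
Mean within-ASC = 0.79/1 = 0.7900; mean within-TI = 1.93/3 = 0.6433.
Geometric mean = √(0.7900 × 0.6433) = 0.7129.
HTMT = 0.2183 / 0.7129 = 0.306.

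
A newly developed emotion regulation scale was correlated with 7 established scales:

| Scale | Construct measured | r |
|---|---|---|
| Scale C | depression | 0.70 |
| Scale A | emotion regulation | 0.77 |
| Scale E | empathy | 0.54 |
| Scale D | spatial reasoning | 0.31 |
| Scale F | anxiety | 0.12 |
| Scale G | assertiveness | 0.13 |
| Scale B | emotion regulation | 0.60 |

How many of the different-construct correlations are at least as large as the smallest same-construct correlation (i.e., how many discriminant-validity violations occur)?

1

Convergent (same construct = emotion regulation): Scale A, Scale B.
Smallest convergent = 0.60. Discriminant values: 0.70, 0.54, 0.31, 0.12, 0.13; count ≥ 0.60 → 1.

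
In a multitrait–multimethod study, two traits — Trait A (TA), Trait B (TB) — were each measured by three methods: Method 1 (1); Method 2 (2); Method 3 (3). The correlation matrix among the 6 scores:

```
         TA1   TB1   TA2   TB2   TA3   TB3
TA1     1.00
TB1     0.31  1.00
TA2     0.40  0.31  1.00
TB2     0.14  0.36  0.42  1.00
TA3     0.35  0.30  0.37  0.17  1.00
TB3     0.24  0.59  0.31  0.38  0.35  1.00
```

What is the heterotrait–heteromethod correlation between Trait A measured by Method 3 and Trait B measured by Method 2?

Different traits and methods: r(TA3, TB2) = 0.17.

0.17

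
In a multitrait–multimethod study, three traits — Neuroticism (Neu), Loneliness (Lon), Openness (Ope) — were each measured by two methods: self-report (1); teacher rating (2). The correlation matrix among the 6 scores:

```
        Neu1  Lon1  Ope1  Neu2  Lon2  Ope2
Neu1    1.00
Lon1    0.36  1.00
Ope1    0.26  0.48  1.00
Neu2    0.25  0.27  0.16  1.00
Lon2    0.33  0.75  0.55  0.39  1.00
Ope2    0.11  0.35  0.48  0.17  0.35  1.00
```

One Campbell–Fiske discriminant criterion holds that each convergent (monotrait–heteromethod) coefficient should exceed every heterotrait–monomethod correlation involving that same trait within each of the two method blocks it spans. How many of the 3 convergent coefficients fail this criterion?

2

Each convergent coefficient versus the relevant comparison correlations:
Neu (methods 1·2): 0.25 vs {0.36, 0.39, 0.26, 0.17} → fail.
Lon (methods 1·2): 0.75 vs {0.36, 0.39, 0.48, 0.35} → pass.
Ope (methods 1·2): 0.48 vs {0.26, 0.17, 0.48, 0.35} → fail.
2 of 3 fail.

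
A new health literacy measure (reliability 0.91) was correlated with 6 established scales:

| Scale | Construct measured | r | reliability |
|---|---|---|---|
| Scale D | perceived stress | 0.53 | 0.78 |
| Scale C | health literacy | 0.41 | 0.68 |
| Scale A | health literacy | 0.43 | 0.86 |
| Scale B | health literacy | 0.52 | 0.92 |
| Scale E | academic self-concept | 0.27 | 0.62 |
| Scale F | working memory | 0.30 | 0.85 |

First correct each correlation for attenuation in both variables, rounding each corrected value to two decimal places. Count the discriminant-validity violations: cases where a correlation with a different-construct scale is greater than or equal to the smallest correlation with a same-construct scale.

1

Disattenuated r (r / √(r_scale · r_new)):
  Scale D (disc): 0.53 / √(0.78·0.91) = 0.63
  Scale C (conv): 0.41 / √(0.68·0.91) = 0.52
  Scale A (conv): 0.43 / √(0.86·0.91) = 0.49
  Scale B (conv): 0.52 / √(0.92·0.91) = 0.57
  Scale E (disc): 0.27 / √(0.62·0.91) = 0.36
  Scale F (disc): 0.30 / √(0.85·0.91) = 0.34
Smallest convergent = 0.49. Discriminant values: 0.63, 0.36, 0.34; count ≥ 0.49 → 1.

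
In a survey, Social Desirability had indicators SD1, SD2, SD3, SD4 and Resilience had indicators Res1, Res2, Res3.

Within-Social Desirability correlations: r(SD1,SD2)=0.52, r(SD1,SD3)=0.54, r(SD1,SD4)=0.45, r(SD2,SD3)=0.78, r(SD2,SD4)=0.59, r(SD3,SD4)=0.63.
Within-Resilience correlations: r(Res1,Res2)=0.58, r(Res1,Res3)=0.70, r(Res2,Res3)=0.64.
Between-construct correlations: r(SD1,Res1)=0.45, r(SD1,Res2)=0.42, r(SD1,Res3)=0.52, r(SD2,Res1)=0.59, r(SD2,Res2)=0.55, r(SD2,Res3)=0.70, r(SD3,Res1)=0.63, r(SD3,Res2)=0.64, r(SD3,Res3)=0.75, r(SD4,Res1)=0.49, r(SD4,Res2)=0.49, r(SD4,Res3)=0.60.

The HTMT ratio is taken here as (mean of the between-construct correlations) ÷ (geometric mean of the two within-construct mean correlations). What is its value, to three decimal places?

0.930

Mean heterotrait r = 6.83/12 = 0.5692.
Mean within-SD = 3.51/6 = 0.5850; mean within-Res = 1.92/3 = 0.6400.
Geometric mean = √(0.5850 × 0.6400) = 0.6119.
HTMT = 0.5692 / 0.6119 = 0.930.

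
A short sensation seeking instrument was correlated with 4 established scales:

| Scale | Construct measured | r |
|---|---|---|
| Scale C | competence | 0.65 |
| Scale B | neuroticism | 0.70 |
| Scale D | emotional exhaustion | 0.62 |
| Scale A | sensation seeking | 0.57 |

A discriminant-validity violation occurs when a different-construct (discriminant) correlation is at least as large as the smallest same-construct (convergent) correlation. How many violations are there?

Convergent (same construct = sensation seeking): Scale A.
Smallest convergent = 0.57. Discriminant values: 0.65, 0.70, 0.62; count ≥ 0.57 → 3.

3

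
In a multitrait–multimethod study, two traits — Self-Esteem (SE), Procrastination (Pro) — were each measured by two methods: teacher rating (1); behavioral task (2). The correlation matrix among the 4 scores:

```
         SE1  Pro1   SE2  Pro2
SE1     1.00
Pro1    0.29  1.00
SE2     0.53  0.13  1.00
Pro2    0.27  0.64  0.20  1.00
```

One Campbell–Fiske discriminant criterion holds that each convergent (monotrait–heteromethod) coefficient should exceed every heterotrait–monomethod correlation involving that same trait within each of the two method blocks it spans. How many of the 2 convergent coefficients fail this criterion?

0

Each convergent coefficient versus the relevant comparison correlations:
SE (methods 1·2): 0.53 vs {0.29, 0.20} → pass.
Pro (methods 1·2): 0.64 vs {0.29, 0.20} → pass.
0 of 2 fail.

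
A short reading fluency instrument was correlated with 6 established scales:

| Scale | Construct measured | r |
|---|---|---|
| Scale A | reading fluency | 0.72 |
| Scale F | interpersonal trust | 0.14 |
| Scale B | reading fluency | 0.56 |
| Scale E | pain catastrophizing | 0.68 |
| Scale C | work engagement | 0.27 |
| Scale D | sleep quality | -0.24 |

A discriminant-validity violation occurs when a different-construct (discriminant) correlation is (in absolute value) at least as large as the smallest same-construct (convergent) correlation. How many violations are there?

1

Convergent (same construct = reading fluency): Scale A, Scale B.
Smallest convergent = 0.56. Discriminant |r|: 0.14, 0.68, 0.27, 0.24; count ≥ 0.56 → 1.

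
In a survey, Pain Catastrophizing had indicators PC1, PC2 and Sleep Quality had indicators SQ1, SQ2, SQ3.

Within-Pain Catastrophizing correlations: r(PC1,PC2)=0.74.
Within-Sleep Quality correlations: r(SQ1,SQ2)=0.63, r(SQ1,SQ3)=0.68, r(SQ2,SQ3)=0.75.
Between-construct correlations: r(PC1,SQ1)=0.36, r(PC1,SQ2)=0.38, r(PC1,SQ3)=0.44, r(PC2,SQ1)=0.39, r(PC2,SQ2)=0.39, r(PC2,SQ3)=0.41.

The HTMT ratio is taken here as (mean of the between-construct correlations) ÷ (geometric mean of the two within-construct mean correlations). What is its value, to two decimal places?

0.55

Mean heterotrait r = 2.37/6 = 0.3950.
Mean within-PC = 0.74/1 = 0.7400; mean within-SQ = 2.06/3 = 0.6867.
Geometric mean = √(0.7400 × 0.6867) = 0.7129.
HTMT = 0.3950 / 0.7129 = 0.55.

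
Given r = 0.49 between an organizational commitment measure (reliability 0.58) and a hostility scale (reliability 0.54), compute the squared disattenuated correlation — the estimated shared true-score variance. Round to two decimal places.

Disattenuated r = 0.49 / √(0.58 × 0.54) = 0.49 / 0.5596 = 0.8756.
Shared true-score variance = 0.8756² = 0.7667 ≈ 0.77.

0.77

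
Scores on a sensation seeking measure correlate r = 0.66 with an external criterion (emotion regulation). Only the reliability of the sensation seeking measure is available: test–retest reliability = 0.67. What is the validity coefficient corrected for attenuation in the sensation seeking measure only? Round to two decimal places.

0.81

Single correction: r_c = r_obs / √r_xx = 0.66 / √0.67 = 0.66 / 0.8185 ≈ 0.81.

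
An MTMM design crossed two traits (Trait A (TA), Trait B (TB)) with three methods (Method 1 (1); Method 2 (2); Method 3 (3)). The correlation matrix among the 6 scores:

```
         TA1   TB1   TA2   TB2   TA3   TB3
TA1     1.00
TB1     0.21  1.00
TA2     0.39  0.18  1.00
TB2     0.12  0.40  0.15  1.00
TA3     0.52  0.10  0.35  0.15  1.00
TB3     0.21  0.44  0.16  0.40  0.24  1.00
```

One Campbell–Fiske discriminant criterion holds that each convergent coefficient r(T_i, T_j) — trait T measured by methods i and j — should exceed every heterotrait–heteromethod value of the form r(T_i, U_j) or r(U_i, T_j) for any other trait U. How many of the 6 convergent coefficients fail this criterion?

Convergent coefficients and their comparison sets:
TA (methods 1·2): 0.39 vs {0.12, 0.18} → pass.
TA (methods 1·3): 0.52 vs {0.21, 0.10} → pass.
TA (methods 2·3): 0.35 vs {0.16, 0.15} → pass.
TB (methods 1·2): 0.40 vs {0.18, 0.12} → pass.
TB (methods 1·3): 0.44 vs {0.10, 0.21} → pass.
TB (methods 2·3): 0.40 vs {0.15, 0.16} → pass.
0 of 6 fail.

0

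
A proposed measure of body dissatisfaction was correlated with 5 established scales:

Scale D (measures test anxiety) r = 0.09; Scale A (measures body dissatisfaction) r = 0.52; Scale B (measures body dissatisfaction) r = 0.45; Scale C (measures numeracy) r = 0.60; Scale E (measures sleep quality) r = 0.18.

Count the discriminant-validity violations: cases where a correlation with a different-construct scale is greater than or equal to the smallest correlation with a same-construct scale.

1

Convergent (same construct = body dissatisfaction): Scale A, Scale B.
Smallest convergent = 0.45. Discriminant values: 0.09, 0.60, 0.18; count ≥ 0.45 → 1.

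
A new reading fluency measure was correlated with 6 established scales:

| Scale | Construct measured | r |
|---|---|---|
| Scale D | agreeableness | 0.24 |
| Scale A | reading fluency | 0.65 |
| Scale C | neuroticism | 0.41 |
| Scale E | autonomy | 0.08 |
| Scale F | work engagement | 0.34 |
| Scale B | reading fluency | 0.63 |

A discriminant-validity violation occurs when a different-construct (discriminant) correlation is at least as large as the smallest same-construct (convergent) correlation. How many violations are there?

Convergent (same construct = reading fluency): Scale A, Scale B.
Smallest convergent = 0.63. Discriminant values: 0.24, 0.41, 0.08, 0.34; count ≥ 0.63 → 0.

0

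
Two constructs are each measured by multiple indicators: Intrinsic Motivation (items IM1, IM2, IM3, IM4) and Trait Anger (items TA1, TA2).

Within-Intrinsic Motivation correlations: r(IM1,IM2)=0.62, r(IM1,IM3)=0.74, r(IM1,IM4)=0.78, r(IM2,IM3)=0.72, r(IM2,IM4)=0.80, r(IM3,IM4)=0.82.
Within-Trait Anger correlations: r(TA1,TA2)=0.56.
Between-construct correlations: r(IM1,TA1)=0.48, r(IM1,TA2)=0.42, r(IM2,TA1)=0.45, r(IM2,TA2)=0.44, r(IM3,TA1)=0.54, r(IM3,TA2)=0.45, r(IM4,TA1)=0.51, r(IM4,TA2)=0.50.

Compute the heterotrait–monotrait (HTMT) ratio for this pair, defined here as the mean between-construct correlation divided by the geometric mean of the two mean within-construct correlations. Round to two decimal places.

0.73

Between-construct mean = 3.79/8 = 0.4738.
Mean within-IM = 4.48/6 = 0.7467; mean within-TA = 0.56/1 = 0.5600.
Geometric mean = √(0.7467 × 0.5600) = 0.6466.
HTMT = 0.4738 / 0.6466 = 0.73.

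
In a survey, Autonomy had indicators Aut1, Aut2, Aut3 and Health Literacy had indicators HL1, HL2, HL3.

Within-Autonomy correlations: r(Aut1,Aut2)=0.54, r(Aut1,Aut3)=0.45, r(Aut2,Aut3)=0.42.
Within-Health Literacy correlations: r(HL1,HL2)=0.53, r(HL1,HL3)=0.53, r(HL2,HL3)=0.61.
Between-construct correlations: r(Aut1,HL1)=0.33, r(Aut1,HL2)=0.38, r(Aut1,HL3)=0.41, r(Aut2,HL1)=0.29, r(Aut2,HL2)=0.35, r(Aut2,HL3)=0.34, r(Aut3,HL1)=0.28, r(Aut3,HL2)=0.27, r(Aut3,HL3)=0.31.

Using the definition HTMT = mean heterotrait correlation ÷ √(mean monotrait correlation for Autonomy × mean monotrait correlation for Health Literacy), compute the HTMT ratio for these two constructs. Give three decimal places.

Between-construct mean = 2.96/9 = 0.3289.
Mean within-Aut = 1.41/3 = 0.4700; mean within-HL = 1.67/3 = 0.5567.
Geometric mean = √(0.4700 × 0.5567) = 0.5115.
HTMT = 0.3289 / 0.5115 = 0.643.

0.643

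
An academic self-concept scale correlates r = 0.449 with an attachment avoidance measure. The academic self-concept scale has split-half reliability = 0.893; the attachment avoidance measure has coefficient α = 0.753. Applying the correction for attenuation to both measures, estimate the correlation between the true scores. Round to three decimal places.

0.548

r_true = r_obs / √(r_xx · r_yy) = 0.449 / √(0.893 × 0.753) = 0.449 / √0.672429 = 0.449 / 0.8200 ≈ 0.548.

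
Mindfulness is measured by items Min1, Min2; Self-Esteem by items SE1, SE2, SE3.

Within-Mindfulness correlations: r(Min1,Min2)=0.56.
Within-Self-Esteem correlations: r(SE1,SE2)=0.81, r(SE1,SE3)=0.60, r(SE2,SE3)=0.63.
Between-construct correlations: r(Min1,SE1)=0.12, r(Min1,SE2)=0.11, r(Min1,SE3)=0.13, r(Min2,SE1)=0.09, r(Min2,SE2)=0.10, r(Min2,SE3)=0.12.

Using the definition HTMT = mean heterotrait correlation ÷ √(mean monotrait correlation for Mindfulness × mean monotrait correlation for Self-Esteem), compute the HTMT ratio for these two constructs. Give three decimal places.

Mean between = 0.67/6 = 0.1117.
Mean within-Min = 0.56/1 = 0.5600; mean within-SE = 2.04/3 = 0.6800.
Geometric mean = √(0.5600 × 0.6800) = 0.6171.
HTMT = 0.1117 / 0.6171 = 0.181.

0.181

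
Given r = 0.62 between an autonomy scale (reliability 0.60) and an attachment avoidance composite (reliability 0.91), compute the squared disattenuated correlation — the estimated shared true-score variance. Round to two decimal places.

0.70

Disattenuated r = 0.62 / √(0.60 × 0.91) = 0.62 / 0.7389 = 0.8391.
Shared true-score variance = 0.8391² = 0.7041 ≈ 0.70.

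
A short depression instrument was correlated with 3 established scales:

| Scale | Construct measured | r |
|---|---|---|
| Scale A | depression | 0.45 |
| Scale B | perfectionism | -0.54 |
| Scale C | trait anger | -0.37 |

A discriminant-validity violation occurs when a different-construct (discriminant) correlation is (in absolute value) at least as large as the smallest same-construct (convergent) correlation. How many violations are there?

Convergent (same construct = depression): Scale A.
Smallest convergent = 0.45. Discriminant |r|: 0.54, 0.37; count ≥ 0.45 → 1.

1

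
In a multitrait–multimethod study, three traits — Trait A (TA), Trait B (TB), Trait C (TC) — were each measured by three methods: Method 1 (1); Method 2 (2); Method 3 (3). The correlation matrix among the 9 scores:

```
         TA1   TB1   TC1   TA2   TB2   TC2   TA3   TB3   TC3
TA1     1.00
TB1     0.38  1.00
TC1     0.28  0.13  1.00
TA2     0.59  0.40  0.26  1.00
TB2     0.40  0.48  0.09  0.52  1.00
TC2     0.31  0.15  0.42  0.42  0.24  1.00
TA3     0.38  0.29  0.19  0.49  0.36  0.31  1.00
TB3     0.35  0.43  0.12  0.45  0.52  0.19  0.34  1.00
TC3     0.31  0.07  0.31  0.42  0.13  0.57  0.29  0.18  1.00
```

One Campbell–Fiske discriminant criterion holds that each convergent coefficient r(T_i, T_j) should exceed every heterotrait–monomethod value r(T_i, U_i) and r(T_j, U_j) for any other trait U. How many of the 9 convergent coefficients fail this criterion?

Checking each validity diagonal entry against its comparison values:
TA (methods 1·2): 0.59 vs {0.38, 0.52, 0.28, 0.42} → pass.
TA (methods 1·3): 0.38 vs {0.38, 0.34, 0.28, 0.29} → fail.
TA (methods 2·3): 0.49 vs {0.52, 0.34, 0.42, 0.29} → fail.
TB (methods 1·2): 0.48 vs {0.38, 0.52, 0.13, 0.24} → fail.
TB (methods 1·3): 0.43 vs {0.38, 0.34, 0.13, 0.18} → pass.
TB (methods 2·3): 0.52 vs {0.52, 0.34, 0.24, 0.18} → fail.
TC (methods 1·2): 0.42 vs {0.28, 0.42, 0.13, 0.24} → fail.
TC (methods 1·3): 0.31 vs {0.28, 0.29, 0.13, 0.18} → pass.
TC (methods 2·3): 0.57 vs {0.42, 0.29, 0.24, 0.18} → pass.
5 of 9 fail.

5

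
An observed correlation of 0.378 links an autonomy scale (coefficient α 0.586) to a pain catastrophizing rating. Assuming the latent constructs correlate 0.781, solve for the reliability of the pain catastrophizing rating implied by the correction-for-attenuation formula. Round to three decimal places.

r_true = r_obs / √(r_xx · r_yy) ⇒ 0.781 = 0.378 / √(0.586 · r_yy).
√(0.586 · r_yy) = 0.378 / 0.781 = 0.4840; 0.586 · r_yy = 0.2343; r_yy = 0.2343 / 0.586 ≈ 0.400.

0.400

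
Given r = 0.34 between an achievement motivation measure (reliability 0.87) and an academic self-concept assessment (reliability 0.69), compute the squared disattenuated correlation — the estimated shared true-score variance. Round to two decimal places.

0.19

Disattenuated r = 0.34 / √(0.87 × 0.69) = 0.34 / 0.7748 = 0.4388.
Shared true-score variance = 0.4388² = 0.1925 ≈ 0.19.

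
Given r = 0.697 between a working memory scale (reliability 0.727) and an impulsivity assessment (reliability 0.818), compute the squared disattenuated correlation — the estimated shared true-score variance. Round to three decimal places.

Disattenuated r = 0.697 / √(0.727 × 0.818) = 0.697 / 0.7712 = 0.9038.
Shared true-score variance = 0.9038² = 0.8169 ≈ 0.817.

0.817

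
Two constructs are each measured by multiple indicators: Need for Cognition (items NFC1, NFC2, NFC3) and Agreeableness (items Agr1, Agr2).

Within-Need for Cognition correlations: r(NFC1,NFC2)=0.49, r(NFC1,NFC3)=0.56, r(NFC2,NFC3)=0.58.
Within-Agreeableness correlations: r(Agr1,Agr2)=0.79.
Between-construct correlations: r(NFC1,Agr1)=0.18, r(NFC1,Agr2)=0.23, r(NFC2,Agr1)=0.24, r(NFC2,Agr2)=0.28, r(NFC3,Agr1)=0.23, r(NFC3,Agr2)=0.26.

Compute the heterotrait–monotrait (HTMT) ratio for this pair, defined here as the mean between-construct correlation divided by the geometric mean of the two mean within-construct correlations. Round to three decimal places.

0.361

Mean between = 1.42/6 = 0.2367.
Mean within-NFC = 1.63/3 = 0.5433; mean within-Agr = 0.79/1 = 0.7900.
Geometric mean = √(0.5433 × 0.7900) = 0.6551.
HTMT = 0.2367 / 0.6551 = 0.361.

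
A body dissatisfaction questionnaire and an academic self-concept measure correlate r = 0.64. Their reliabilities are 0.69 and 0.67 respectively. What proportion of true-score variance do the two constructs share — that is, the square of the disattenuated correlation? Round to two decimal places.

Disattenuated r = 0.64 / √(0.69 × 0.67) = 0.64 / 0.6799 = 0.9413.
Shared true-score variance = 0.9413² = 0.8860 ≈ 0.89.

0.89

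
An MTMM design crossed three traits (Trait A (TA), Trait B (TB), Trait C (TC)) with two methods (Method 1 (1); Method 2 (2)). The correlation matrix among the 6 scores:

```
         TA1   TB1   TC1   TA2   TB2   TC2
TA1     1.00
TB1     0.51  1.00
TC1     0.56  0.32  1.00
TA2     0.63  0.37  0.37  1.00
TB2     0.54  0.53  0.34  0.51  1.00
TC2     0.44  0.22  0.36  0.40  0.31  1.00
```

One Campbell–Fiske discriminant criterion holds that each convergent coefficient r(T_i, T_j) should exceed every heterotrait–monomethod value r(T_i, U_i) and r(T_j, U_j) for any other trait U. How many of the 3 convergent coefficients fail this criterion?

Each convergent coefficient versus the relevant comparison correlations:
TA (methods 1·2): 0.63 vs {0.51, 0.51, 0.56, 0.40} → pass.
TB (methods 1·2): 0.53 vs {0.51, 0.51, 0.32, 0.31} → pass.
TC (methods 1·2): 0.36 vs {0.56, 0.40, 0.32, 0.31} → fail.
1 of 3 fail.

1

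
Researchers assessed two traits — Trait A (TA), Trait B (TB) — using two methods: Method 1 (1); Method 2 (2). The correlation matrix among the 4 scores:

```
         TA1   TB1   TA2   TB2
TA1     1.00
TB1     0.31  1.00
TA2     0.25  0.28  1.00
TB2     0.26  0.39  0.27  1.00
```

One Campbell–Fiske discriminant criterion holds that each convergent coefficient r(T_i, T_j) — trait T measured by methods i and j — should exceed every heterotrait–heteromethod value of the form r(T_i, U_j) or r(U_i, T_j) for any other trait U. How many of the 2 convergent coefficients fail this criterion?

1

Convergent coefficients and their comparison sets:
TA (methods 1·2): 0.25 vs {0.26, 0.28} → fail.
TB (methods 1·2): 0.39 vs {0.28, 0.26} → pass.
1 of 2 fail.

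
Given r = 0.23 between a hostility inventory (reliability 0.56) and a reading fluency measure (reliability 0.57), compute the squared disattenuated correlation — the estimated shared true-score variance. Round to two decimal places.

0.17

Disattenuated r = 0.23 / √(0.56 × 0.57) = 0.23 / 0.5650 = 0.4071.
Shared true-score variance = 0.4071² = 0.1657 ≈ 0.17.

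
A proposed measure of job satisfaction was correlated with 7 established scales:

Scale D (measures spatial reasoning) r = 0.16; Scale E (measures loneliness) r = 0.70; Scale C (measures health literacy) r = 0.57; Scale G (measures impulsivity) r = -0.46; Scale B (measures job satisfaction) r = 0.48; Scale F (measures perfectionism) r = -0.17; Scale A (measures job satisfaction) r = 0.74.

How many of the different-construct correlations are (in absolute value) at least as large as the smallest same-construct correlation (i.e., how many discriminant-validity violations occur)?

Convergent (same construct = job satisfaction): Scale B, Scale A.
Smallest convergent = 0.48. Discriminant |r|: 0.16, 0.70, 0.57, 0.46, 0.17; count ≥ 0.48 → 2.

2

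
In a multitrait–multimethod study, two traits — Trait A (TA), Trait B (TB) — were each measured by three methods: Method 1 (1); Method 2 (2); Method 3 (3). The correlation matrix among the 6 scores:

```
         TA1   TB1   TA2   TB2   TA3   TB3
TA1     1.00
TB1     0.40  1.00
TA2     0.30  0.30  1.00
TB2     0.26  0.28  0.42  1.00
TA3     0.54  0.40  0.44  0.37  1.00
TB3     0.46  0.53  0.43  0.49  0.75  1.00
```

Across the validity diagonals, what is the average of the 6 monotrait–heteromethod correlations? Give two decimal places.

0.43

Convergent values: 0.30, 0.54, 0.44, 0.28, 0.53, 0.49; mean = 2.58/6 = 0.43.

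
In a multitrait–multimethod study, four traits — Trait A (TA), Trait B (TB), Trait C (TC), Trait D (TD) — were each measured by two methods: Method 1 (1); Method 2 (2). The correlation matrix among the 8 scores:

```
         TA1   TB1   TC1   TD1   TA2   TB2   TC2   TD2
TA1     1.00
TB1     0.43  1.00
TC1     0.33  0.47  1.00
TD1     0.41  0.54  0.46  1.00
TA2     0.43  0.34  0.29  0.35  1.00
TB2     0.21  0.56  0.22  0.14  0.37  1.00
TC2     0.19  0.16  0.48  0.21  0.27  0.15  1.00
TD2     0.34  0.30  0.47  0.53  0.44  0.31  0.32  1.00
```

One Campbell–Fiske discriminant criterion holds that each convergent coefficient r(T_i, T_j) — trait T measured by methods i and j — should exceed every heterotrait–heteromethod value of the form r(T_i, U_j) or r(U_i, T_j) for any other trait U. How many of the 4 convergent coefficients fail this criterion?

0

Each convergent coefficient versus the relevant comparison correlations:
TA (methods 1·2): 0.43 vs {0.21, 0.34, 0.19, 0.29, 0.34, 0.35} → pass.
TB (methods 1·2): 0.56 vs {0.34, 0.21, 0.16, 0.22, 0.30, 0.14} → pass.
TC (methods 1·2): 0.48 vs {0.29, 0.19, 0.22, 0.16, 0.47, 0.21} → pass.
TD (methods 1·2): 0.53 vs {0.35, 0.34, 0.14, 0.30, 0.21, 0.47} → pass.
0 of 4 fail.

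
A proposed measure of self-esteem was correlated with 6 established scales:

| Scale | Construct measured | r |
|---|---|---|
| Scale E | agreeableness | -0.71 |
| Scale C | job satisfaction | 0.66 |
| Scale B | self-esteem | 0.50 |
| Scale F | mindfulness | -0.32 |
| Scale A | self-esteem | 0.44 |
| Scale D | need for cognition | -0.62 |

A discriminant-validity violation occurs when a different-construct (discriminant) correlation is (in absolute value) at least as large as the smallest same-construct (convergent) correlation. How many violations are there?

3

Convergent (same construct = self-esteem): Scale B, Scale A.
Smallest convergent = 0.44. Discriminant |r|: 0.71, 0.66, 0.32, 0.62; count ≥ 0.44 → 3.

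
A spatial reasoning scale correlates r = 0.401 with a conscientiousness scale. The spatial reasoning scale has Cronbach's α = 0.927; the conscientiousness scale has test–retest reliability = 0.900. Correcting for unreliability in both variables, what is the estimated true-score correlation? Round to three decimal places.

r_true = r_obs / √(r_xx · r_yy) = 0.401 / √(0.927 × 0.900) = 0.401 / √0.834300 = 0.401 / 0.9134 ≈ 0.439.

0.439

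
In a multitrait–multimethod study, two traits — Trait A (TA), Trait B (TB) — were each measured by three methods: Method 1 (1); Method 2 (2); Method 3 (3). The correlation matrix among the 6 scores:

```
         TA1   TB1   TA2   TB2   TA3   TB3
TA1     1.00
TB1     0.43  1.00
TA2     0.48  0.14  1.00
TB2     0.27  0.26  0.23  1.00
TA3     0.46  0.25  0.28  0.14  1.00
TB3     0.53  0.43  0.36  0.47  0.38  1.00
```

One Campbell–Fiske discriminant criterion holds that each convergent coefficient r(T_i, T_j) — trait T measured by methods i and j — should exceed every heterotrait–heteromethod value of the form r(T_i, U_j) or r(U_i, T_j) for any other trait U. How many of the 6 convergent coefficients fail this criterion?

4

Checking each validity diagonal entry against its comparison values:
TA (methods 1·2): 0.48 vs {0.27, 0.14} → pass.
TA (methods 1·3): 0.46 vs {0.53, 0.25} → fail.
TA (methods 2·3): 0.28 vs {0.36, 0.14} → fail.
TB (methods 1·2): 0.26 vs {0.14, 0.27} → fail.
TB (methods 1·3): 0.43 vs {0.25, 0.53} → fail.
TB (methods 2·3): 0.47 vs {0.14, 0.36} → pass.
4 of 6 fail.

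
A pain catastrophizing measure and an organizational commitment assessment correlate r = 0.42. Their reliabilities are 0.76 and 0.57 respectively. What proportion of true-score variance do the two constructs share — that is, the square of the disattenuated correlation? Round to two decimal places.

Disattenuated r = 0.42 / √(0.76 × 0.57) = 0.42 / 0.6582 = 0.6381.
Shared true-score variance = 0.6381² = 0.4072 ≈ 0.41.

0.41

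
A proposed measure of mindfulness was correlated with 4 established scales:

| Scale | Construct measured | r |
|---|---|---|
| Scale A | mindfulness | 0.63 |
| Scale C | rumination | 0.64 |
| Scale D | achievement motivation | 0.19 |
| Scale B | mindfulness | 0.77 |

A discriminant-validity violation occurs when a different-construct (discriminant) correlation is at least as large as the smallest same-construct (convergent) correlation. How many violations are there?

Convergent (same construct = mindfulness): Scale A, Scale B.
Smallest convergent = 0.63. Discriminant values: 0.64, 0.19; count ≥ 0.63 → 1.

1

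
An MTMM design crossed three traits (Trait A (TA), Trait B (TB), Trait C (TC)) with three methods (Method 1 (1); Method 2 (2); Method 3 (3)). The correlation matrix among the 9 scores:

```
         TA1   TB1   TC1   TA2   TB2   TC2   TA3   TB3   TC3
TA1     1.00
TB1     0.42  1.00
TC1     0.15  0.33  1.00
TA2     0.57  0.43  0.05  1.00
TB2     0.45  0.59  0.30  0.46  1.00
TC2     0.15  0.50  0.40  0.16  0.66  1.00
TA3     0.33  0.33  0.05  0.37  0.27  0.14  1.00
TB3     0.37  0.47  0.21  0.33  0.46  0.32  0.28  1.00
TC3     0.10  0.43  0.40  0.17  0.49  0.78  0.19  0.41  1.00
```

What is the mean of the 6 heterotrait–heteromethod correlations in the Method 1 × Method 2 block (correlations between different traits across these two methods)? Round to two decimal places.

HTHM values (method 1 × method 2): 0.45, 0.15, 0.43, 0.50, 0.05, 0.30; mean = 1.88/6 = 0.31.

0.31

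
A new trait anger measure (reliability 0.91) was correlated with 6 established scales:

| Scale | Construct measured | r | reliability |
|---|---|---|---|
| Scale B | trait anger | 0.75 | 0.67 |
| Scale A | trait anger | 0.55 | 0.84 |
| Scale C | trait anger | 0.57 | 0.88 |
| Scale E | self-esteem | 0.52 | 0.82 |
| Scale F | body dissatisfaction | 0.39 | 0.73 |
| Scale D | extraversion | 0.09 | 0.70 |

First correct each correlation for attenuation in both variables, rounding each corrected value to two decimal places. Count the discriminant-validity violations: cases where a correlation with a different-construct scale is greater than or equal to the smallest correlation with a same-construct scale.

Disattenuated r (r / √(r_scale · r_new)):
  Scale B (conv): 0.75 / √(0.67·0.91) = 0.96
  Scale A (conv): 0.55 / √(0.84·0.91) = 0.63
  Scale C (conv): 0.57 / √(0.88·0.91) = 0.64
  Scale E (disc): 0.52 / √(0.82·0.91) = 0.60
  Scale F (disc): 0.39 / √(0.73·0.91) = 0.48
  Scale D (disc): 0.09 / √(0.70·0.91) = 0.11
Smallest convergent = 0.63. Discriminant values: 0.60, 0.48, 0.11; count ≥ 0.63 → 0.

0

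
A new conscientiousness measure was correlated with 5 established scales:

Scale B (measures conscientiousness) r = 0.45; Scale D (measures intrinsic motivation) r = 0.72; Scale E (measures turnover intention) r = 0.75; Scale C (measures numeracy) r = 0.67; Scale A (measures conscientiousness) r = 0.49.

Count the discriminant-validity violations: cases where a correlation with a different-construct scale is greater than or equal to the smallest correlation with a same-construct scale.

Convergent (same construct = conscientiousness): Scale B, Scale A.
Smallest convergent = 0.45. Discriminant values: 0.72, 0.75, 0.67; count ≥ 0.45 → 3.

3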